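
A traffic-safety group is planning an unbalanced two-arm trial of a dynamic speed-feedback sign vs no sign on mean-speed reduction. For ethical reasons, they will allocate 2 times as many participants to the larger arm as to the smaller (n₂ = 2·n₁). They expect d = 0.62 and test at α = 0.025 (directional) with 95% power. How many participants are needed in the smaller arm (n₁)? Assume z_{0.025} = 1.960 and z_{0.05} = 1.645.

With allocation ratio k = n₂/n₁ = 2, Var(x̄₁−x̄₂) = σ²(1/n₁ + 1/(k·n₁)) = σ²·(k+1)/(k·n₁).
So n₁ = (1 + 1/k)·((z_{α} + z_β)/d)² = 1.500 × (3.605/0.62)².
n₁ = 1.500 × 33.81 = 50.7.
Round up: n₁ = 51, giving n₂ = 2 × 51 = 102.

n₁ = 51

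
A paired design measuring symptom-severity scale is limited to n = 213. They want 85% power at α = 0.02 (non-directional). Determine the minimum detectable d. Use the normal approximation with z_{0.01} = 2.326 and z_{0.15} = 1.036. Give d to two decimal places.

d_min ≈ 0.23

For a single sample (or paired design) of n = 213: d_min = (z_{α/2} + z_β)/√n.
z-sum = 2.326 + 1.036 = 3.362.
d_min = 3.362 / √213 = 3.362 / 14.595 = 0.230.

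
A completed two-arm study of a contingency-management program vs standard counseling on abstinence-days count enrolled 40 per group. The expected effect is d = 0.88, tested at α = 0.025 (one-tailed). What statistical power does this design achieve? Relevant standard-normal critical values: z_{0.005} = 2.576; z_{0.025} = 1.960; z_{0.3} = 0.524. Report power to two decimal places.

For two equal groups, power = Φ(d·√(n/2) − z_{α}).
d·√(n/2) = 0.88 × √(40/2) = 0.88 × 4.472 = 3.935.
z_β = 3.935 − 1.960 = 1.975.
Power = Φ(1.975) = 0.976.

power ≈ 0.98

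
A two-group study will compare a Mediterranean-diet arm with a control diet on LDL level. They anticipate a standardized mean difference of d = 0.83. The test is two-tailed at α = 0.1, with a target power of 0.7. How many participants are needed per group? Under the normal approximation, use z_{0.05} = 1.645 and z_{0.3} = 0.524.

For two independent groups with equal n: n = 2·((z_{α/2} + z_β) / d)².
z_{α/2} + z_β = 1.645 + 0.524 = 2.169.
n = 2 × (2.169 / 0.83)² = 2 × 2.613² = 2 × 6.83 = 13.7.
Round up to the next whole participant.

n = 14 per group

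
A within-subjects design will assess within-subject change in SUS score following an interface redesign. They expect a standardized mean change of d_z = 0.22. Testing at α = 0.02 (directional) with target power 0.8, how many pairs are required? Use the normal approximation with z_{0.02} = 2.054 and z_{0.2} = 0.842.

For a paired (one-sample on differences) test: n = ((z_{α} + z_β) / d)².
z_{α} + z_β = 2.054 + 0.842 = 2.896.
n = (2.896 / 0.22)² = 13.164² = 173.28.
Round up.

n = 174 pairs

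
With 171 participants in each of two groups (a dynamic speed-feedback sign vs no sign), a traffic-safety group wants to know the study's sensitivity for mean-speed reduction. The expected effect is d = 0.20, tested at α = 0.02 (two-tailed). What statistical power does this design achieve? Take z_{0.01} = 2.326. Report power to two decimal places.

For two equal groups, power = Φ(d·√(n/2) − z_{α/2}).
d·√(n/2) = 0.20 × √(171/2) = 0.20 × 9.247 = 1.849.
z_β = 1.849 − 2.326 = -0.477.
Power = Φ(-0.477) = 0.317.

power ≈ 0.32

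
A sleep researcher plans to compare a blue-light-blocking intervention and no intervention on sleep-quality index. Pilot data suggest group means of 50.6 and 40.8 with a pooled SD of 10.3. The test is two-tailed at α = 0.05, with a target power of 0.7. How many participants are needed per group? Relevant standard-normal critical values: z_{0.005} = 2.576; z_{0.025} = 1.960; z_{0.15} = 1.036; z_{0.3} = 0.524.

n = 14 per group

Cohen's d = |M₁ − M₂| / SD_pooled = |50.6 − 40.8| / 10.3 = 9.8 / 10.3 = 0.951.
For two independent groups with equal n: n = 2·((z_{α/2} + z_β) / d)².
z_{α/2} + z_β = 1.960 + 0.524 = 2.484.
n = 2 × (2.484 / 0.951)² = 2 × 2.612² = 2 × 6.82 = 13.6.
Round up to the next whole participant.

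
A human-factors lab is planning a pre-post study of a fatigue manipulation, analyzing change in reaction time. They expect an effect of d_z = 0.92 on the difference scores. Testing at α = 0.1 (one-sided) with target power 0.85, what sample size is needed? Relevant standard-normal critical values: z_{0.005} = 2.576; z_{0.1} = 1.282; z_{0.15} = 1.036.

n = 7 pairs

For a paired (one-sample on differences) test: n = ((z_{α} + z_β) / d)².
z_{α} + z_β = 1.282 + 1.036 = 2.318.
n = (2.318 / 0.92)² = 2.520² = 6.35.
Round up.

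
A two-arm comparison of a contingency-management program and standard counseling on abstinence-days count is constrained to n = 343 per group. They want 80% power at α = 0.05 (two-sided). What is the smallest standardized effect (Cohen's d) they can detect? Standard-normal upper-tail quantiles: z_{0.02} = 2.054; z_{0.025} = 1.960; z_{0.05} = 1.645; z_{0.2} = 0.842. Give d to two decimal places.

d_min ≈ 0.21

For two independent groups of n = 343 each: d_min = (z_{α/2} + z_β)·√(2/n).
z-sum = 1.960 + 0.842 = 2.802.
d_min = 2.802 × √(2/343) = 2.802 × 0.0764 = 0.214.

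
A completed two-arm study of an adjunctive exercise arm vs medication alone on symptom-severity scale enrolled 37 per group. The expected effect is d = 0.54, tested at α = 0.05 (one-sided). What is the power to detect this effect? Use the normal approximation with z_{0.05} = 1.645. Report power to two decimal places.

For two equal groups, power = Φ(d·√(n/2) − z_{α}).
d·√(n/2) = 0.54 × √(37/2) = 0.54 × 4.301 = 2.323.
z_β = 2.323 − 1.645 = 0.678.
Power = Φ(0.678) = 0.751.

power ≈ 0.75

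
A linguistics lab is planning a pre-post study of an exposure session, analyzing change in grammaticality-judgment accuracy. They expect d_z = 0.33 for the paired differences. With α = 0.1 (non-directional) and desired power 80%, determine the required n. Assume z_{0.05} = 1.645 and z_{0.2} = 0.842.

For a paired (one-sample on differences) test: n = ((z_{α/2} + z_β) / d)².
z_{α/2} + z_β = 1.645 + 0.842 = 2.487.
n = (2.487 / 0.33)² = 7.536² = 56.80.
Round up.

n = 57 pairs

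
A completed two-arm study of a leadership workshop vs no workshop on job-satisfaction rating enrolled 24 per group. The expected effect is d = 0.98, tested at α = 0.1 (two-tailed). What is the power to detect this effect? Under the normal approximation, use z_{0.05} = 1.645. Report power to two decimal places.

power ≈ 0.96

For two equal groups, power = Φ(d·√(n/2) − z_{α/2}).
d·√(n/2) = 0.98 × √(24/2) = 0.98 × 3.464 = 3.395.
z_β = 3.395 − 1.645 = 1.750.
Power = Φ(1.750) = 0.960.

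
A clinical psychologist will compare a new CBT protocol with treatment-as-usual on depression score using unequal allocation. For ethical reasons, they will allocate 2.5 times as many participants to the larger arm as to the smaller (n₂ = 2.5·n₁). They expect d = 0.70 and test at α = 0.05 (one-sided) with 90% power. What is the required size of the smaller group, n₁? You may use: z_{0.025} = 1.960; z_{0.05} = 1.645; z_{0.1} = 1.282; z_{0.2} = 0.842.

n₁ = 25

With allocation ratio k = n₂/n₁ = 2.5, Var(x̄₁−x̄₂) = σ²(1/n₁ + 1/(k·n₁)) = σ²·(k+1)/(k·n₁).
So n₁ = (1 + 1/k)·((z_{α} + z_β)/d)² = 1.400 × (2.927/0.70)².
n₁ = 1.400 × 17.48 = 24.5.
Round up: n₁ = 25, giving n₂ = ⌈2.5 × 25⌉ = ⌈62.5⌉ = 63.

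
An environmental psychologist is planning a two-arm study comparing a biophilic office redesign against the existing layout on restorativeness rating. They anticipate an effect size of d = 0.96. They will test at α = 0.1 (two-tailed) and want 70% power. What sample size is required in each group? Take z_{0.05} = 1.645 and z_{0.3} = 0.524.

n = 11 per group

For two independent groups with equal n: n = 2·((z_{α/2} + z_β) / d)².
z_{α/2} + z_β = 1.645 + 0.524 = 2.169.
n = 2 × (2.169 / 0.96)² = 2 × 2.259² = 2 × 5.10 = 10.2.
Round up to the next whole participant.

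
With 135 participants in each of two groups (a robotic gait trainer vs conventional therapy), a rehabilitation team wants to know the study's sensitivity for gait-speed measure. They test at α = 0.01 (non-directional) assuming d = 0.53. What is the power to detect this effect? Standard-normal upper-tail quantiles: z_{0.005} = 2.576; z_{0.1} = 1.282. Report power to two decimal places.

For two equal groups, power = Φ(d·√(n/2) − z_{α/2}).
d·√(n/2) = 0.53 × √(135/2) = 0.53 × 8.216 = 4.354.
z_β = 4.354 − 2.576 = 1.778.
Power = Φ(1.778) = 0.962.

power ≈ 0.96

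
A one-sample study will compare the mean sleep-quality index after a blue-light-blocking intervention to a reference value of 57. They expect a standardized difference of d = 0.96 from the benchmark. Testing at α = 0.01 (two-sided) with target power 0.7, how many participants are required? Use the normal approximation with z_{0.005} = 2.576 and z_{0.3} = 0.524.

For a one-sample test: n = ((z_{α/2} + z_β) / d)².
z_{α/2} + z_β = 2.576 + 0.524 = 3.100.
n = (3.100 / 0.96)² = 3.229² = 10.43.
Round up.

n = 11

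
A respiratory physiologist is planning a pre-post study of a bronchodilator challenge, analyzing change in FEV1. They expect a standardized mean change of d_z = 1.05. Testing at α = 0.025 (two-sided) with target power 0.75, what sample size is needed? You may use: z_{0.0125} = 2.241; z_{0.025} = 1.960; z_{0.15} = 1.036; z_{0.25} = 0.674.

For a paired (one-sample on differences) test: n = ((z_{α/2} + z_β) / d)².
z_{α/2} + z_β = 2.241 + 0.674 = 2.915.
n = (2.915 / 1.05)² = 2.776² = 7.71.
Round up.

n = 8 pairs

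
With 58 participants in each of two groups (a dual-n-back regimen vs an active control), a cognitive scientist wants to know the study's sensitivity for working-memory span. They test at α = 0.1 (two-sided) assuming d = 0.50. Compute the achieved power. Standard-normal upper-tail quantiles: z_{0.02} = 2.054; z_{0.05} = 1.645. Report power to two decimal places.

power ≈ 0.85

For two equal groups, power = Φ(d·√(n/2) − z_{α/2}).
d·√(n/2) = 0.50 × √(58/2) = 0.50 × 5.385 = 2.693.
z_β = 2.693 − 1.645 = 1.048.
Power = Φ(1.048) = 0.853.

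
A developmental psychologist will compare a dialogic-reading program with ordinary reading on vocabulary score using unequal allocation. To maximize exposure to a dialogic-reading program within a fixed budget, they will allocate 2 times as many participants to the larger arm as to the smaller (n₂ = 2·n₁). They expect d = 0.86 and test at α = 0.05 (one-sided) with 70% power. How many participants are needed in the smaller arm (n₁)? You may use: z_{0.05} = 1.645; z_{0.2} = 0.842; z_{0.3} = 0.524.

With allocation ratio k = n₂/n₁ = 2, Var(x̄₁−x̄₂) = σ²(1/n₁ + 1/(k·n₁)) = σ²·(k+1)/(k·n₁).
So n₁ = (1 + 1/k)·((z_{α} + z_β)/d)² = 1.500 × (2.169/0.86)².
n₁ = 1.500 × 6.36 = 9.5.
Round up: n₁ = 10, giving n₂ = 2 × 10 = 20.

n₁ = 10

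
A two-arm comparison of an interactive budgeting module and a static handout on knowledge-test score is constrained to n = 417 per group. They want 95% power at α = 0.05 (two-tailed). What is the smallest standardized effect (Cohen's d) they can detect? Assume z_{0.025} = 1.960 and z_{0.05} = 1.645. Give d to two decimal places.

For two independent groups of n = 417 each: d_min = (z_{α/2} + z_β)·√(2/n).
z-sum = 1.960 + 1.645 = 3.605.
d_min = 3.605 × √(2/417) = 3.605 × 0.0693 = 0.250.

d_min ≈ 0.25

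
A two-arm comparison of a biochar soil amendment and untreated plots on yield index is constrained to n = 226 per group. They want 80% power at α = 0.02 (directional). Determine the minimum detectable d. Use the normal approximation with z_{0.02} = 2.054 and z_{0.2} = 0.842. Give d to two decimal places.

For two independent groups of n = 226 each: d_min = (z_{α} + z_β)·√(2/n).
z-sum = 2.054 + 0.842 = 2.896.
d_min = 2.896 × √(2/226) = 2.896 × 0.0941 = 0.272.

d_min ≈ 0.27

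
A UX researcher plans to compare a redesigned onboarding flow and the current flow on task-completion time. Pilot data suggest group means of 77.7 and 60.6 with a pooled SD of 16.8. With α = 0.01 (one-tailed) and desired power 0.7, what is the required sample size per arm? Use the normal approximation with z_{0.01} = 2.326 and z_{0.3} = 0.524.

Cohen's d = |M₁ − M₂| / SD_pooled = |77.7 − 60.6| / 16.8 = 17.1 / 16.8 = 1.018.
For two independent groups with equal n: n = 2·((z_{α} + z_β) / d)².
z_{α} + z_β = 2.326 + 0.524 = 2.850.
n = 2 × (2.850 / 1.018)² = 2 × 2.800² = 2 × 7.84 = 15.7.
Round up to the next whole participant.

n = 16 per group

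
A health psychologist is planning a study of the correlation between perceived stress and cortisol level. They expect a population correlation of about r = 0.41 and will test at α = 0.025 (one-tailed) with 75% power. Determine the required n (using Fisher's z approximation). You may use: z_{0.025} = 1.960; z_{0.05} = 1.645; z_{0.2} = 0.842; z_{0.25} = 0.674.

n = 40

Fisher's z: C = ½·ln((1+r)/(1−r)) = ½·ln(2.3898) = 0.4356.
n = ((z_{α} + z_β)/C)² + 3.
(1.960 + 0.674) / 0.4356 = 2.634 / 0.4356 = 6.047.
n = 6.047² + 3 = 36.56 + 3 = 39.6.
Round up.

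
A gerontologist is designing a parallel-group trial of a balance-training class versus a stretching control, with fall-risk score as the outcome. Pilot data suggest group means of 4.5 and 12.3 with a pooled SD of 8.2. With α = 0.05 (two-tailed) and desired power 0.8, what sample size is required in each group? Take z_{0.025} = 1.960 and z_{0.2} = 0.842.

Cohen's d = |M₁ − M₂| / SD_pooled = |4.5 − 12.3| / 8.2 = 7.8 / 8.2 = 0.951.
For two independent groups with equal n: n = 2·((z_{α/2} + z_β) / d)².
z_{α/2} + z_β = 1.960 + 0.842 = 2.802.
n = 2 × (2.802 / 0.951)² = 2 × 2.946² = 2 × 8.68 = 17.4.
Round up to the next whole participant.

n = 18 per group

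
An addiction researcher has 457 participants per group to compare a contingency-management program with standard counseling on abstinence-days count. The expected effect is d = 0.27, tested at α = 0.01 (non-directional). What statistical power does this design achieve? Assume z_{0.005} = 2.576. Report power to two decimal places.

For two equal groups, power = Φ(d·√(n/2) − z_{α/2}).
d·√(n/2) = 0.27 × √(457/2) = 0.27 × 15.116 = 4.081.
z_β = 4.081 − 2.576 = 1.505.
Power = Φ(1.505) = 0.934.

power ≈ 0.93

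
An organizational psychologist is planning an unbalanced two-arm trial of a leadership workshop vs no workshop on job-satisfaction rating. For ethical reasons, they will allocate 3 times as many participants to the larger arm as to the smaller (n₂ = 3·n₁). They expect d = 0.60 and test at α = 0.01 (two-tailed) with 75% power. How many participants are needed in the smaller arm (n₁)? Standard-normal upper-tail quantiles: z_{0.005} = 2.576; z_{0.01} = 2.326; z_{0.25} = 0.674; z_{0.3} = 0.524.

n₁ = 40

With allocation ratio k = n₂/n₁ = 3, Var(x̄₁−x̄₂) = σ²(1/n₁ + 1/(k·n₁)) = σ²·(k+1)/(k·n₁).
So n₁ = (1 + 1/k)·((z_{α/2} + z_β)/d)² = 1.333 × (3.250/0.60)².
n₁ = 1.333 × 29.34 = 39.1.
Round up: n₁ = 40, giving n₂ = 3 × 40 = 120.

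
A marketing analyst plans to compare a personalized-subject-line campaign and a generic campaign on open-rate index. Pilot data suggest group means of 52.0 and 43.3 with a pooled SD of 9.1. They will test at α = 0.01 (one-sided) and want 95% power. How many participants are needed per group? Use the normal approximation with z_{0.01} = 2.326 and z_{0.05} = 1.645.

Cohen's d = |M₁ − M₂| / SD_pooled = |52.0 − 43.3| / 9.1 = 8.7 / 9.1 = 0.956.
For two independent groups with equal n: n = 2·((z_{α} + z_β) / d)².
z_{α} + z_β = 2.326 + 1.645 = 3.971.
n = 2 × (3.971 / 0.956)² = 2 × 4.154² = 2 × 17.25 = 34.5.
Round up to the next whole participant.

n = 35 per group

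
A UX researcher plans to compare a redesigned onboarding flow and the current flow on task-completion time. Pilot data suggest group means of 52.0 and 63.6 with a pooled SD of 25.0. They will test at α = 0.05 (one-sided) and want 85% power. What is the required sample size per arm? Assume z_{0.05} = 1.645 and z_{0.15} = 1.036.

n = 67 per group

Cohen's d = |M₁ − M₂| / SD_pooled = |52.0 − 63.6| / 25.0 = 11.6 / 25.0 = 0.464.
For two independent groups with equal n: n = 2·((z_{α} + z_β) / d)².
z_{α} + z_β = 1.645 + 1.036 = 2.681.
n = 2 × (2.681 / 0.464)² = 2 × 5.778² = 2 × 33.39 = 66.8.
Round up to the next whole participant.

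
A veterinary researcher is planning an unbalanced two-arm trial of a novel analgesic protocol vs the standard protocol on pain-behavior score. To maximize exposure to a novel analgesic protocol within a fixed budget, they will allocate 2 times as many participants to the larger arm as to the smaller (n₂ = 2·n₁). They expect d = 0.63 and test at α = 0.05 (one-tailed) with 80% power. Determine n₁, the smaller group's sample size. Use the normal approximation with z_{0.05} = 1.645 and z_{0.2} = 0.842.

n₁ = 24

With allocation ratio k = n₂/n₁ = 2, Var(x̄₁−x̄₂) = σ²(1/n₁ + 1/(k·n₁)) = σ²·(k+1)/(k·n₁).
So n₁ = (1 + 1/k)·((z_{α} + z_β)/d)² = 1.500 × (2.487/0.63)².
n₁ = 1.500 × 15.58 = 23.4.
Round up: n₁ = 24, giving n₂ = 2 × 24 = 48.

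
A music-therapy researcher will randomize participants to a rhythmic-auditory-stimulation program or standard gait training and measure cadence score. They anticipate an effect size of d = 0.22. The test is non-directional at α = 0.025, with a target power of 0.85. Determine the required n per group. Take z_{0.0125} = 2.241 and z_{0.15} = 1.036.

For two independent groups with equal n: n = 2·((z_{α/2} + z_β) / d)².
z_{α/2} + z_β = 2.241 + 1.036 = 3.277.
n = 2 × (3.277 / 0.22)² = 2 × 14.895² = 2 × 221.87 = 443.7.
Round up to the next whole participant.

n = 444 per group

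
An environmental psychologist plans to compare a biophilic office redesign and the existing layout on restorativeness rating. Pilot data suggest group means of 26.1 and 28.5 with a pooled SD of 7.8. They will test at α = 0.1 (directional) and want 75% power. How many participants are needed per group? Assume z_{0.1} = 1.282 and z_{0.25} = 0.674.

Cohen's d = |M₁ − M₂| / SD_pooled = |26.1 − 28.5| / 7.8 = 2.4 / 7.8 = 0.308.
For two independent groups with equal n: n = 2·((z_{α} + z_β) / d)².
z_{α} + z_β = 1.282 + 0.674 = 1.956.
n = 2 × (1.956 / 0.308)² = 2 × 6.351² = 2 × 40.33 = 80.7.
Round up to the next whole participant.

n = 81 per group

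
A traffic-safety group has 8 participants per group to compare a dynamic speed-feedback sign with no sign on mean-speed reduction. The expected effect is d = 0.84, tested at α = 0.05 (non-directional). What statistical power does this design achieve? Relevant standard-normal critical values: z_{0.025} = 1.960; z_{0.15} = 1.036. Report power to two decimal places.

For two equal groups, power = Φ(d·√(n/2) − z_{α/2}).
d·√(n/2) = 0.84 × √(8/2) = 0.84 × 2.000 = 1.680.
z_β = 1.680 − 1.960 = -0.280.
Power = Φ(-0.280) = 0.390.

power ≈ 0.39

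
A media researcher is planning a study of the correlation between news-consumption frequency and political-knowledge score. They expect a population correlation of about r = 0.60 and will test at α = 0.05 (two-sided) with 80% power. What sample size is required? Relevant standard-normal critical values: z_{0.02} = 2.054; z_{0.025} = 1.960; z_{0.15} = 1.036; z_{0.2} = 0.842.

Fisher's z: C = ½·ln((1+r)/(1−r)) = ½·ln(4.0000) = 0.6931.
n = ((z_{α/2} + z_β)/C)² + 3.
(1.960 + 0.842) / 0.6931 = 2.802 / 0.6931 = 4.043.
n = 4.043² + 3 = 16.34 + 3 = 19.3.
Round up.

n = 20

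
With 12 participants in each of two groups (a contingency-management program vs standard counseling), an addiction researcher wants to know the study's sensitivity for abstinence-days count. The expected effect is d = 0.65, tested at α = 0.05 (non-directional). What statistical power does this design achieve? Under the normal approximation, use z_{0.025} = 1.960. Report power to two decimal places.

For two equal groups, power = Φ(d·√(n/2) − z_{α/2}).
d·√(n/2) = 0.65 × √(12/2) = 0.65 × 2.449 = 1.592.
z_β = 1.592 − 1.960 = -0.368.
Power = Φ(-0.368) = 0.356.

power ≈ 0.36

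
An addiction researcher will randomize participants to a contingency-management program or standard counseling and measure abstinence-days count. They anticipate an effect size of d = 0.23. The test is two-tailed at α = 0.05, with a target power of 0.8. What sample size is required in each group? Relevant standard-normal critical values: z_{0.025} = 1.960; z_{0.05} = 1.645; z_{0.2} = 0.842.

n = 297 per group

For two independent groups with equal n: n = 2·((z_{α/2} + z_β) / d)².
z_{α/2} + z_β = 1.960 + 0.842 = 2.802.
n = 2 × (2.802 / 0.23)² = 2 × 12.183² = 2 × 148.42 = 296.8.
Round up to the next whole participant.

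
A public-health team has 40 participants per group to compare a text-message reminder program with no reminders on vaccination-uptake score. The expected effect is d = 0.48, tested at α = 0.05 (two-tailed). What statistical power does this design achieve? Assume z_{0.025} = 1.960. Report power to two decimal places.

power ≈ 0.57

For two equal groups, power = Φ(d·√(n/2) − z_{α/2}).
d·√(n/2) = 0.48 × √(40/2) = 0.48 × 4.472 = 2.147.
z_β = 2.147 − 1.960 = 0.187.
Power = Φ(0.187) = 0.574.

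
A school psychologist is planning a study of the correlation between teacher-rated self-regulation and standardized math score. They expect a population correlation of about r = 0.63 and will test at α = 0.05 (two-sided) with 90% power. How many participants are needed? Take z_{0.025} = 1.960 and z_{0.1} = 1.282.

Fisher's z: C = ½·ln((1+r)/(1−r)) = ½·ln(4.4054) = 0.7414.
n = ((z_{α/2} + z_β)/C)² + 3.
(1.960 + 1.282) / 0.7414 = 3.242 / 0.7414 = 4.373.
n = 4.373² + 3 = 19.12 + 3 = 22.1.
Round up.

n = 23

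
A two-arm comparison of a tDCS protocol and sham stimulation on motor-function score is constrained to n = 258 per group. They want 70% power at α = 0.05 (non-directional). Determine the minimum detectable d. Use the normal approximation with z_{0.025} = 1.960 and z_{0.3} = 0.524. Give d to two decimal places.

d_min ≈ 0.22

For two independent groups of n = 258 each: d_min = (z_{α/2} + z_β)·√(2/n).
z-sum = 1.960 + 0.524 = 2.484.
d_min = 2.484 × √(2/258) = 2.484 × 0.0880 = 0.219.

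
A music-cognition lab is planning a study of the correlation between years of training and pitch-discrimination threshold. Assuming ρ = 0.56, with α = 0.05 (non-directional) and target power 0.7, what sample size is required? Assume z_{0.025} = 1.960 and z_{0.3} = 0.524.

n = 19

Fisher's z: C = ½·ln((1+r)/(1−r)) = ½·ln(3.5455) = 0.6328.
n = ((z_{α/2} + z_β)/C)² + 3.
(1.960 + 0.524) / 0.6328 = 2.484 / 0.6328 = 3.925.
n = 3.925² + 3 = 15.41 + 3 = 18.4.
Round up.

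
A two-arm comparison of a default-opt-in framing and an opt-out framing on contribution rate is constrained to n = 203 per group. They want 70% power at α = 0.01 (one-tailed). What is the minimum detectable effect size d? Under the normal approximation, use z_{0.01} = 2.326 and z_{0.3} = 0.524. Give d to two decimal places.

For two independent groups of n = 203 each: d_min = (z_{α} + z_β)·√(2/n).
z-sum = 2.326 + 0.524 = 2.850.
d_min = 2.850 × √(2/203) = 2.850 × 0.0993 = 0.283.

d_min ≈ 0.28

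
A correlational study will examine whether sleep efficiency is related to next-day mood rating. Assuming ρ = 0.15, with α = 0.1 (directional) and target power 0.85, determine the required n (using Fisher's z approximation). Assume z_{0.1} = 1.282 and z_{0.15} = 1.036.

n = 239

Fisher's z: C = ½·ln((1+r)/(1−r)) = ½·ln(1.3529) = 0.1511.
n = ((z_{α} + z_β)/C)² + 3.
(1.282 + 1.036) / 0.1511 = 2.318 / 0.1511 = 15.341.
n = 15.341² + 3 = 235.34 + 3 = 238.3.
Round up.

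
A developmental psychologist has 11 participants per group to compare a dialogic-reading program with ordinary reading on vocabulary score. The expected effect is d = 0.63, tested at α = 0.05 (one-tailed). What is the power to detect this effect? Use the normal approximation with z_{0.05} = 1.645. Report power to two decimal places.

power ≈ 0.43

For two equal groups, power = Φ(d·√(n/2) − z_{α}).
d·√(n/2) = 0.63 × √(11/2) = 0.63 × 2.345 = 1.477.
z_β = 1.477 − 1.645 = -0.168.
Power = Φ(-0.168) = 0.433.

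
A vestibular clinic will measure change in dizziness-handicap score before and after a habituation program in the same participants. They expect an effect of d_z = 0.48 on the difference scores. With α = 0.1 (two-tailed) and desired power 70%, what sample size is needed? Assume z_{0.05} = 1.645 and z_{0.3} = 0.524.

n = 21 pairs

For a paired (one-sample on differences) test: n = ((z_{α/2} + z_β) / d)².
z_{α/2} + z_β = 1.645 + 0.524 = 2.169.
n = (2.169 / 0.48)² = 4.519² = 20.42.
Round up.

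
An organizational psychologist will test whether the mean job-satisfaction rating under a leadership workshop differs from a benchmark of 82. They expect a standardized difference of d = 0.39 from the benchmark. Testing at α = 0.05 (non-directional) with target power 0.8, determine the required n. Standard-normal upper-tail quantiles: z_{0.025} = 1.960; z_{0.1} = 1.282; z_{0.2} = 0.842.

n = 52

For a one-sample test: n = ((z_{α/2} + z_β) / d)².
z_{α/2} + z_β = 1.960 + 0.842 = 2.802.
n = (2.802 / 0.39)² = 7.185² = 51.62.
Round up.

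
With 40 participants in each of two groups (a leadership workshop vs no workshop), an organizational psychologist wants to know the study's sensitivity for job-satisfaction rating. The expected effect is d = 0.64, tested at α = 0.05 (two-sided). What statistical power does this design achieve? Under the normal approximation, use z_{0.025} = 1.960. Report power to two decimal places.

power ≈ 0.82

For two equal groups, power = Φ(d·√(n/2) − z_{α/2}).
d·√(n/2) = 0.64 × √(40/2) = 0.64 × 4.472 = 2.862.
z_β = 2.862 − 1.960 = 0.902.
Power = Φ(0.902) = 0.817.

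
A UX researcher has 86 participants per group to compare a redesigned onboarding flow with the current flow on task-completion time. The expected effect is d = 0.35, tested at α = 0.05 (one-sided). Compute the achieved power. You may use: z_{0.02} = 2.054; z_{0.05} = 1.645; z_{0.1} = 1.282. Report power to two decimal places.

For two equal groups, power = Φ(d·√(n/2) − z_{α}).
d·√(n/2) = 0.35 × √(86/2) = 0.35 × 6.557 = 2.295.
z_β = 2.295 − 1.645 = 0.650.
Power = Φ(0.650) = 0.742.

power ≈ 0.74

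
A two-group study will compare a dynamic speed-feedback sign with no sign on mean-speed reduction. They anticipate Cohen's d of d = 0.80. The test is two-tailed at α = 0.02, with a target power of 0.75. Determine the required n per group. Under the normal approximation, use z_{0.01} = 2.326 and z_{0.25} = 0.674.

For two independent groups with equal n: n = 2·((z_{α/2} + z_β) / d)².
z_{α/2} + z_β = 2.326 + 0.674 = 3.000.
n = 2 × (3.000 / 0.80)² = 2 × 3.750² = 2 × 14.06 = 28.1.
Round up to the next whole participant.

n = 29 per group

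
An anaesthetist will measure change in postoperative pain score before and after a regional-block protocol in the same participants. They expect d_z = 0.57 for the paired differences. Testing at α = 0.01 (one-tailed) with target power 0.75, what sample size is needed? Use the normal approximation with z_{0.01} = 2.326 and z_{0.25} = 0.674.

n = 28 pairs

For a paired (one-sample on differences) test: n = ((z_{α} + z_β) / d)².
z_{α} + z_β = 2.326 + 0.674 = 3.000.
n = (3.000 / 0.57)² = 5.263² = 27.70.
Round up.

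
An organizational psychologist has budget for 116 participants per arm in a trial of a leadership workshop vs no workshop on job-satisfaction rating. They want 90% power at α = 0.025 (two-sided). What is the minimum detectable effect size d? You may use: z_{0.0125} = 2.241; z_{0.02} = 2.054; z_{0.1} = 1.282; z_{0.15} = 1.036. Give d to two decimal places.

For two independent groups of n = 116 each: d_min = (z_{α/2} + z_β)·√(2/n).
z-sum = 2.241 + 1.282 = 3.523.
d_min = 3.523 × √(2/116) = 3.523 × 0.1313 = 0.463.

d_min ≈ 0.46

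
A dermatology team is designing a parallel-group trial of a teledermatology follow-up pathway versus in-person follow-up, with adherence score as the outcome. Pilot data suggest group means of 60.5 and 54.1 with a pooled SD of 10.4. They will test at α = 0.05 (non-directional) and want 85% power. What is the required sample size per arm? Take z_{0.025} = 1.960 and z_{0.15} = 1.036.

Cohen's d = |M₁ − M₂| / SD_pooled = |60.5 − 54.1| / 10.4 = 6.4 / 10.4 = 0.615.
For two independent groups with equal n: n = 2·((z_{α/2} + z_β) / d)².
z_{α/2} + z_β = 1.960 + 1.036 = 2.996.
n = 2 × (2.996 / 0.615)² = 2 × 4.872² = 2 × 23.73 = 47.5.
Round up to the next whole participant.

n = 48 per group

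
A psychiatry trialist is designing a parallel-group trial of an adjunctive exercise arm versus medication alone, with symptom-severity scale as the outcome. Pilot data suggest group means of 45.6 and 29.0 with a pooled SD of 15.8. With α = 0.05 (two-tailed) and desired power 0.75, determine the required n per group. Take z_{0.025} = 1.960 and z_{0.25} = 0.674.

n = 13 per group

Cohen's d = |M₁ − M₂| / SD_pooled = |45.6 − 29.0| / 15.8 = 16.6 / 15.8 = 1.051.
For two independent groups with equal n: n = 2·((z_{α/2} + z_β) / d)².
z_{α/2} + z_β = 1.960 + 0.674 = 2.634.
n = 2 × (2.634 / 1.051)² = 2 × 2.506² = 2 × 6.28 = 12.6.
Round up to the next whole participant.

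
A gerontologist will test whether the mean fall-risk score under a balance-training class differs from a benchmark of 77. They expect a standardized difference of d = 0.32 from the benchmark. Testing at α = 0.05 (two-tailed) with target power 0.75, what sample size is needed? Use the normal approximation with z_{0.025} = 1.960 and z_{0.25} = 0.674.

n = 68

For a one-sample test: n = ((z_{α/2} + z_β) / d)².
z_{α/2} + z_β = 1.960 + 0.674 = 2.634.
n = (2.634 / 0.32)² = 8.231² = 67.75.
Round up.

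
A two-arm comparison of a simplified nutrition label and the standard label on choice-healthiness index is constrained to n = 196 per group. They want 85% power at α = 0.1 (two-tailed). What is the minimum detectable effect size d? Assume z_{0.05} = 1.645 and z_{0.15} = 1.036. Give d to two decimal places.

For two independent groups of n = 196 each: d_min = (z_{α/2} + z_β)·√(2/n).
z-sum = 1.645 + 1.036 = 2.681.
d_min = 2.681 × √(2/196) = 2.681 × 0.1010 = 0.271.

d_min ≈ 0.27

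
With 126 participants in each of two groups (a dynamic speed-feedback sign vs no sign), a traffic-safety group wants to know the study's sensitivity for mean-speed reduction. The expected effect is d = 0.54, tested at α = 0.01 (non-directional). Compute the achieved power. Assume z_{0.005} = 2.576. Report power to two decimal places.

power ≈ 0.96

For two equal groups, power = Φ(d·√(n/2) − z_{α/2}).
d·√(n/2) = 0.54 × √(126/2) = 0.54 × 7.937 = 4.286.
z_β = 4.286 − 2.576 = 1.710.
Power = Φ(1.710) = 0.956.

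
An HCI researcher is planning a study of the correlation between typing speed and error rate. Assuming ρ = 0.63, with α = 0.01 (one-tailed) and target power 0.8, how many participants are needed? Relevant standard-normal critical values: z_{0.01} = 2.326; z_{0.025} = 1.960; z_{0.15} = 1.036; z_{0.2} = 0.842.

n = 22

Fisher's z: C = ½·ln((1+r)/(1−r)) = ½·ln(4.4054) = 0.7414.
n = ((z_{α} + z_β)/C)² + 3.
(2.326 + 0.842) / 0.7414 = 3.168 / 0.7414 = 4.273.
n = 4.273² + 3 = 18.26 + 3 = 21.3.
Round up.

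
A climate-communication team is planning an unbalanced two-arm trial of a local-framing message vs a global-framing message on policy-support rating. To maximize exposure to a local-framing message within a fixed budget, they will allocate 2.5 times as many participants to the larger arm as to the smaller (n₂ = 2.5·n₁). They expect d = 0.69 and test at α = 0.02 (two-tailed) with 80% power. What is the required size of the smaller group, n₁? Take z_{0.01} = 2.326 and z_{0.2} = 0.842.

n₁ = 30

With allocation ratio k = n₂/n₁ = 2.5, Var(x̄₁−x̄₂) = σ²(1/n₁ + 1/(k·n₁)) = σ²·(k+1)/(k·n₁).
So n₁ = (1 + 1/k)·((z_{α/2} + z_β)/d)² = 1.400 × (3.168/0.69)².
n₁ = 1.400 × 21.08 = 29.5.
Round up: n₁ = 30, giving n₂ = 2.5 × 30 = 75.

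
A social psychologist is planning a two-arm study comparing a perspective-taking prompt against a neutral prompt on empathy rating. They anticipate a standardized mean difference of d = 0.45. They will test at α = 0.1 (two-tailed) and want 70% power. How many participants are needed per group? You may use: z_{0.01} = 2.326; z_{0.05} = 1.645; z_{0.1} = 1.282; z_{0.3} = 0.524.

n = 47 per group

For two independent groups with equal n: n = 2·((z_{α/2} + z_β) / d)².
z_{α/2} + z_β = 1.645 + 0.524 = 2.169.
n = 2 × (2.169 / 0.45)² = 2 × 4.820² = 2 × 23.23 = 46.5.
Round up to the next whole participant.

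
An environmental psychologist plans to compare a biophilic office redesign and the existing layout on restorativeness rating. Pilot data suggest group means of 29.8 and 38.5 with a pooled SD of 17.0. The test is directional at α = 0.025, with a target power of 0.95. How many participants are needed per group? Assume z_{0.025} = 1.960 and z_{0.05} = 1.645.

Cohen's d = |M₁ − M₂| / SD_pooled = |29.8 − 38.5| / 17.0 = 8.7 / 17.0 = 0.512.
For two independent groups with equal n: n = 2·((z_{α} + z_β) / d)².
z_{α} + z_β = 1.960 + 1.645 = 3.605.
n = 2 × (3.605 / 0.512)² = 2 × 7.041² = 2 × 49.58 = 99.2.
Round up to the next whole participant.

n = 100 per group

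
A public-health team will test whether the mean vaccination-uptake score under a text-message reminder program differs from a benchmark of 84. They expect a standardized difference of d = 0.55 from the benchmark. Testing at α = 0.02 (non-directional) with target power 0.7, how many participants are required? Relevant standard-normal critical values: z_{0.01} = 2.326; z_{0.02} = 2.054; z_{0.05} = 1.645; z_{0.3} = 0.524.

n = 27

For a one-sample test: n = ((z_{α/2} + z_β) / d)².
z_{α/2} + z_β = 2.326 + 0.524 = 2.850.
n = (2.850 / 0.55)² = 5.182² = 26.85.
Round up.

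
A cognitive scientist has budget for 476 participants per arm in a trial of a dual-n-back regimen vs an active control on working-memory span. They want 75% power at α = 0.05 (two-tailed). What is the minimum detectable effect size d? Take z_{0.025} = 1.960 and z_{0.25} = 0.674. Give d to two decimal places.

d_min ≈ 0.17

For two independent groups of n = 476 each: d_min = (z_{α/2} + z_β)·√(2/n).
z-sum = 1.960 + 0.674 = 2.634.
d_min = 2.634 × √(2/476) = 2.634 × 0.0648 = 0.171.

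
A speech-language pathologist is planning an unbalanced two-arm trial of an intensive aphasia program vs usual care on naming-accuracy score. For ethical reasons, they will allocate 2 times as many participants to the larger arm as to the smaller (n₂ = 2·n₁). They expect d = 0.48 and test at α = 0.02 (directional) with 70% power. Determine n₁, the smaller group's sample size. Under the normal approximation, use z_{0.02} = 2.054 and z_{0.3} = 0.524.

With allocation ratio k = n₂/n₁ = 2, Var(x̄₁−x̄₂) = σ²(1/n₁ + 1/(k·n₁)) = σ²·(k+1)/(k·n₁).
So n₁ = (1 + 1/k)·((z_{α} + z_β)/d)² = 1.500 × (2.578/0.48)².
n₁ = 1.500 × 28.85 = 43.3.
Round up: n₁ = 44, giving n₂ = 2 × 44 = 88.

n₁ = 44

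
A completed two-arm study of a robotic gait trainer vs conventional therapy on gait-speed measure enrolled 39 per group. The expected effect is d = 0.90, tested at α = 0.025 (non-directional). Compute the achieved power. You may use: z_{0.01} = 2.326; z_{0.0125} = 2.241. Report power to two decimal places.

For two equal groups, power = Φ(d·√(n/2) − z_{α/2}).
d·√(n/2) = 0.90 × √(39/2) = 0.90 × 4.416 = 3.974.
z_β = 3.974 − 2.241 = 1.733.
Power = Φ(1.733) = 0.958.

power ≈ 0.96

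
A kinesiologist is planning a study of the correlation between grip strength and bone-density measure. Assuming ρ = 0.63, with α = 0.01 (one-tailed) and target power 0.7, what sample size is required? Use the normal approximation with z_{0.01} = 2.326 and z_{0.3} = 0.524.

n = 18

Fisher's z: C = ½·ln((1+r)/(1−r)) = ½·ln(4.4054) = 0.7414.
n = ((z_{α} + z_β)/C)² + 3.
(2.326 + 0.524) / 0.7414 = 2.850 / 0.7414 = 3.844.
n = 3.844² + 3 = 14.78 + 3 = 17.8.
Round up.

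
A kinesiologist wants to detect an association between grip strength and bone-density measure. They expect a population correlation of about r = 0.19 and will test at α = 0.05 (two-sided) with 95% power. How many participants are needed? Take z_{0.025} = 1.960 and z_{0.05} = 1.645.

Fisher's z: C = ½·ln((1+r)/(1−r)) = ½·ln(1.4691) = 0.1923.
n = ((z_{α/2} + z_β)/C)² + 3.
(1.960 + 1.645) / 0.1923 = 3.605 / 0.1923 = 18.747.
n = 18.747² + 3 = 351.44 + 3 = 354.4.
Round up.

n = 355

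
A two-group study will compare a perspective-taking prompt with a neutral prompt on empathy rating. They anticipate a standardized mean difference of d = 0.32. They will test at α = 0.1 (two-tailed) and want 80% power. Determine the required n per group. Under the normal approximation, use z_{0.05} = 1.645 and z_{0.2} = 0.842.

For two independent groups with equal n: n = 2·((z_{α/2} + z_β) / d)².
z_{α/2} + z_β = 1.645 + 0.842 = 2.487.
n = 2 × (2.487 / 0.32)² = 2 × 7.772² = 2 × 60.40 = 120.8.
Round up to the next whole participant.

n = 121 per group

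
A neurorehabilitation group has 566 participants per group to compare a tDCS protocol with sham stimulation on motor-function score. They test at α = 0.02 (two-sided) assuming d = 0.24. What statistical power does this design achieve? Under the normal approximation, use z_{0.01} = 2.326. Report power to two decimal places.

power ≈ 0.96

For two equal groups, power = Φ(d·√(n/2) − z_{α/2}).
d·√(n/2) = 0.24 × √(566/2) = 0.24 × 16.823 = 4.037.
z_β = 4.037 − 2.326 = 1.711.
Power = Φ(1.711) = 0.956.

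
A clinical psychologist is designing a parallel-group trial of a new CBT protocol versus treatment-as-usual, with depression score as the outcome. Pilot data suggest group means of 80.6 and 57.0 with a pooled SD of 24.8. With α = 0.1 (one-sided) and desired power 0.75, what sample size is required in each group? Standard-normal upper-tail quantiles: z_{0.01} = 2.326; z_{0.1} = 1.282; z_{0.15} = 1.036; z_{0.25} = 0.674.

Cohen's d = |M₁ − M₂| / SD_pooled = |80.6 − 57.0| / 24.8 = 23.6 / 24.8 = 0.952.
For two independent groups with equal n: n = 2·((z_{α} + z_β) / d)².
z_{α} + z_β = 1.282 + 0.674 = 1.956.
n = 2 × (1.956 / 0.952)² = 2 × 2.055² = 2 × 4.22 = 8.4.
Round up to the next whole participant.

n = 9 per group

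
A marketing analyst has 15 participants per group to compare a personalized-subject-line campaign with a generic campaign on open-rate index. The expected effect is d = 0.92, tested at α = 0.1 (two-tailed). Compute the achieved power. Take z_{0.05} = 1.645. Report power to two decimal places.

For two equal groups, power = Φ(d·√(n/2) − z_{α/2}).
d·√(n/2) = 0.92 × √(15/2) = 0.92 × 2.739 = 2.520.
z_β = 2.520 − 1.645 = 0.875.
Power = Φ(0.875) = 0.809.

power ≈ 0.81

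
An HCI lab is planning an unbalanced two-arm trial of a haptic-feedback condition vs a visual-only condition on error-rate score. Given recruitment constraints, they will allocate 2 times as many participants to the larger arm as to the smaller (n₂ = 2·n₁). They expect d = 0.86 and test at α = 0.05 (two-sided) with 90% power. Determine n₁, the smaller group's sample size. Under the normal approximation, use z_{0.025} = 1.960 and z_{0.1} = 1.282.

n₁ = 22

With allocation ratio k = n₂/n₁ = 2, Var(x̄₁−x̄₂) = σ²(1/n₁ + 1/(k·n₁)) = σ²·(k+1)/(k·n₁).
So n₁ = (1 + 1/k)·((z_{α/2} + z_β)/d)² = 1.500 × (3.242/0.86)².
n₁ = 1.500 × 14.21 = 21.3.
Round up: n₁ = 22, giving n₂ = 2 × 22 = 44.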